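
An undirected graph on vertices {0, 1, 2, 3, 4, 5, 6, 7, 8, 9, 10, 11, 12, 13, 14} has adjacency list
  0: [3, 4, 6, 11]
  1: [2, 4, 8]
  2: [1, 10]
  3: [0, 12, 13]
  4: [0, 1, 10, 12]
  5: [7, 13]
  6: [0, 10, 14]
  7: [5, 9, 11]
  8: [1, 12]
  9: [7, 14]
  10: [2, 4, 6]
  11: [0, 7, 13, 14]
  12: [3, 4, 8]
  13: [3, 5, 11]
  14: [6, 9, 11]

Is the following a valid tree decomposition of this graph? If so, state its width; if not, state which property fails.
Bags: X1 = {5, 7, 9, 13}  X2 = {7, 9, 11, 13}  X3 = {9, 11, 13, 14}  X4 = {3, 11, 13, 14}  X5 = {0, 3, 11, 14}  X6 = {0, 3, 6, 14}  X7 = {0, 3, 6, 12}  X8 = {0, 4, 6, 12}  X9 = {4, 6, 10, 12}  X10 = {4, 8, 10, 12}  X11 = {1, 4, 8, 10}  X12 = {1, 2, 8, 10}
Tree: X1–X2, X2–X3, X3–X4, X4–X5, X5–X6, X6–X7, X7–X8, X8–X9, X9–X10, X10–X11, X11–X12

Vertex coverage: the bags together contain {0, 1, 2, 3, 4, 5, 6, 7, 8, 9, 10, 11, 12, 13, 14}, the full vertex set. Edge coverage: each edge of G has both endpoints in at least one bag. Running intersection: for every vertex, the bags containing it form a connected subtree. All three properties hold, so this is a valid tree decomposition of width max|bag| − 1 = 3, and hence tw(G) ≤ 3.

Yes; width 3.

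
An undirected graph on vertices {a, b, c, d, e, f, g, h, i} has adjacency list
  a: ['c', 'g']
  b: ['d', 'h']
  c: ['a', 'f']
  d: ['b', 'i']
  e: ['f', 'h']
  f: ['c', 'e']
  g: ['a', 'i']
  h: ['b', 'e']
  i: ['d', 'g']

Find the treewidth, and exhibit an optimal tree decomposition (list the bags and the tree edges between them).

Treewidth 2.
Bags: B1 = {a, g, i}  B2 = {a, d, i}  B3 = {a, b, d}  B4 = {a, b, h}  B5 = {a, e, h}  B6 = {a, e, f}  B7 = {a, c, f}
Tree: B1–B2, B2–B3, B3–B4, B4–B5, B5–B6, B6–B7

Every bag has size at most 3, so the width is 3 − 1 = 2 and tw(G) ≤ 2. The edges a–g–i–d–b–h–e–f–c–a form a cycle, so G is not a tree and its treewidth is at least 2. Combining the bounds, tw(G) = 2.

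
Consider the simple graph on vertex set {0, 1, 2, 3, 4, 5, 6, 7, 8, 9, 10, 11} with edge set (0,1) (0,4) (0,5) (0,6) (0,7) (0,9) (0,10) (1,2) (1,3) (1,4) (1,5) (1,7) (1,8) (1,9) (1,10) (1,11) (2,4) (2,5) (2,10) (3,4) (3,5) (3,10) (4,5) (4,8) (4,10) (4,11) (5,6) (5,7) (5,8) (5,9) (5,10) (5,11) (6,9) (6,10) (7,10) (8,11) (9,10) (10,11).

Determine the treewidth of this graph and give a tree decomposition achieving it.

The largest bag has 5 vertices, giving width 4; this decomposition certifies tw(G) ≤ 4. Conversely, {1, 4, 5, 8, 11} is a clique of size 5, and the vertices of any clique must share a bag in every tree decomposition; so some bag has ≥ 5 vertices and tw(G) ≥ 4. The upper and lower bounds meet at 4, so that is the treewidth.

Treewidth 4.
One such decomposition:
Bags: B1 = {0, 1, 4, 5, 10}  B2 = {0, 1, 5, 9, 10}  B3 = {1, 4, 5, 10, 11}  B4 = {1, 3, 4, 5, 10}  B5 = {0, 1, 5, 7, 10}  B6 = {1, 4, 5, 8, 11}  B7 = {1, 2, 4, 5, 10}  B8 = {0, 5, 6, 9, 10}
Tree: B1–B2, B1–B3, B1–B4, B1–B5, B3–B6, B1–B7, B2–B8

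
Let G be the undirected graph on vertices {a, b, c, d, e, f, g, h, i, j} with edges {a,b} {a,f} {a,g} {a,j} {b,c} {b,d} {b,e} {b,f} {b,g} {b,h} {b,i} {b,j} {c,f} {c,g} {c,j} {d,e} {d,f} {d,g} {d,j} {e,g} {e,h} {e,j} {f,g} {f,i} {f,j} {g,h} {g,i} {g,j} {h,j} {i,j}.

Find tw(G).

4

A width-4 tree decomposition is:
Bags: B1 = {a, b, f, g, j}  B2 = {b, c, f, g, j}  B3 = {b, d, f, g, j}  B4 = {b, d, e, g, j}  B5 = {b, e, g, h, j}  B6 = {b, f, g, i, j}
Tree: B1–B2, B2–B3, B3–B4, B4–B5, B1–B6
Every bag has size at most 5, so the width is 5 − 1 = 4 and tw(G) ≤ 4. For the lower bound, the 5 vertices {b, d, e, g, j} are pairwise adjacent, and any tree decomposition puts a clique entirely inside one bag — forcing width ≥ 4. Combining the bounds, tw(G) = 4.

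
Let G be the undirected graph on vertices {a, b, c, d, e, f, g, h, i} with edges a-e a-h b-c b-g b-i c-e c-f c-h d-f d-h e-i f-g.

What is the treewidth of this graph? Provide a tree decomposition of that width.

Treewidth 3.
Bags: B1 = {b, f, g, i}  B2 = {b, c, f, i}  B3 = {c, e, f, i}  B4 = {c, d, e, f}  B5 = {c, d, e, h}  B6 = {a, d, e, h}
Tree: B1–B2, B2–B3, B3–B4, B4–B5, B5–B6

Every bag has size at most 4, so the width is 4 − 1 = 3 and tw(G) ≤ 3. For the lower bound: the 4 vertex sets {b,g,i}, {f}, {c}, {a,d,e,h} are disjoint, each induces a connected subgraph, and every pair is joined by at least one edge of G. Contracting each set to a single vertex therefore yields K_{4} as a minor, and since treewidth is minor-monotone, tw(G) ≥ tw(K_{4}) = 3. Therefore the treewidth is 3.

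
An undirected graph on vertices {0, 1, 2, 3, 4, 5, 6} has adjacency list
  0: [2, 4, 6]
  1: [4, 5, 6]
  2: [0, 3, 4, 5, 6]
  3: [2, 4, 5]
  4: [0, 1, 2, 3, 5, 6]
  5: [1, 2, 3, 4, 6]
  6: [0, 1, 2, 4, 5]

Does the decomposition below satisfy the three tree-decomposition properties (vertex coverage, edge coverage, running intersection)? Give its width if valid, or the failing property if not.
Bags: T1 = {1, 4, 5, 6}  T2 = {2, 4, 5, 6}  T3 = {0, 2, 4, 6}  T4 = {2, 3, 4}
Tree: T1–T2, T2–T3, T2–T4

A tree decomposition must satisfy three properties: every vertex lies in some bag; for every edge, both endpoints lie together in some bag; and for every vertex, the bags containing it form a connected subtree. Here edge (5,3) lies in no bag, so the decomposition is invalid.

No — edge (5,3) lies in no bag.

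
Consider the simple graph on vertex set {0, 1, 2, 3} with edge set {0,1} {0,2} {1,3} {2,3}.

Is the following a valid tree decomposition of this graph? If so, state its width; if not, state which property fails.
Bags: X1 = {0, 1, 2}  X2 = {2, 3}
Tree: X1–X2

A tree decomposition must satisfy three properties: every vertex lies in some bag; for every edge, both endpoints lie together in some bag; and for every vertex, the bags containing it form a connected subtree. Here edge (1,3) lies in no bag, so the decomposition is invalid.

No — edge (1,3) lies in no bag.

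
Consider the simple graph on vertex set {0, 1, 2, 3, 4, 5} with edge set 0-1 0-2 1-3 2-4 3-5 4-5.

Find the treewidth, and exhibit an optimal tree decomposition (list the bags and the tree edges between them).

The largest bag has 3 vertices, giving width 2; this decomposition certifies tw(G) ≤ 2. The edges 5–3–1–0–2–4–5 form a cycle, so G is not a tree and its treewidth is at least 2. Combining the bounds, tw(G) = 2.

Treewidth 2.
One such decomposition:
Bags: B1 = {1, 3, 5}  B2 = {0, 1, 5}  B3 = {0, 2, 5}  B4 = {2, 4, 5}
Tree: B1–B2, B2–B3, B3–B4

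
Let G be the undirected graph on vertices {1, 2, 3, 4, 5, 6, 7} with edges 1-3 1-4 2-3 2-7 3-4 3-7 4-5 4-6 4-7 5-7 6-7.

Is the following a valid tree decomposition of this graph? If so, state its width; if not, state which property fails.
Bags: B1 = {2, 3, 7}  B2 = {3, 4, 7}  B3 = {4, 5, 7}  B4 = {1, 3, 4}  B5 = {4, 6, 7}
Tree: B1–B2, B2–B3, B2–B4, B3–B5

Yes; width 2.

Every vertex of G appears in some bag (union = {1, 2, 3, 4, 5, 6, 7}); every edge is covered by a bag; and for each vertex v the set of bags containing v is connected in the bag tree. The decomposition is therefore valid. The largest bag has 3 vertices, so the width is 2.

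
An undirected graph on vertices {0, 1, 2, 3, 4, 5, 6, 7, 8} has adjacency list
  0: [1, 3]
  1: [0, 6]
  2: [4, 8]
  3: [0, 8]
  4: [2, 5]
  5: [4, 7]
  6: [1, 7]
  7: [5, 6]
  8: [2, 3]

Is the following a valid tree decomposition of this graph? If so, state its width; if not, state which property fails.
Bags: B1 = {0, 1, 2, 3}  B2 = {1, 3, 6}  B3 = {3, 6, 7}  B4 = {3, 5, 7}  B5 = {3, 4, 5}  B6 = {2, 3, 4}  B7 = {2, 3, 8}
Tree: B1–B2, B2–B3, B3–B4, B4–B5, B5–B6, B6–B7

No — bags containing vertex 2 are not connected in the tree.

A tree decomposition must satisfy three properties: every vertex lies in some bag; for every edge, both endpoints lie together in some bag; and for every vertex, the bags containing it form a connected subtree. Here bags containing vertex 2 are not connected in the tree, so the decomposition is invalid.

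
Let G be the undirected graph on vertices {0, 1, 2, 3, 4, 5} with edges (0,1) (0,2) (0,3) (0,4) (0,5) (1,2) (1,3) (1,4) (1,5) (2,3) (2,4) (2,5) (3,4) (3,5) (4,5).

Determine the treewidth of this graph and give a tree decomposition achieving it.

With just one bag of size 6, the width is 6 − 1 = 5, so tw(G) ≤ 5. For the lower bound, the 6 vertices {0, 1, 2, 3, 4, 5} are pairwise adjacent, and any tree decomposition puts a clique entirely inside one bag — forcing width ≥ 5. The upper and lower bounds meet at 5, so that is the treewidth.

Treewidth 5.
One optimal decomposition is:
Bags: B1 = {0, 1, 2, 3, 4, 5}
Tree: (single bag)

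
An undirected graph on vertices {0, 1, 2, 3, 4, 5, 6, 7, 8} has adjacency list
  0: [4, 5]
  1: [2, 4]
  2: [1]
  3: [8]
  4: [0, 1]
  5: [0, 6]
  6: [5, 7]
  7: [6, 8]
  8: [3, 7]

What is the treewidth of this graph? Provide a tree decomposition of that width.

The largest bag has 2 vertices, giving width 1; this decomposition certifies tw(G) ≤ 1. Any graph with an edge has treewidth ≥ 1, and G has the edge 3–8. Combining the bounds, tw(G) = 1.

Treewidth 1.
One optimal decomposition is:
Bags: B1 = {3, 8}  B2 = {7, 8}  B3 = {6, 7}  B4 = {5, 6}  B5 = {0, 5}  B6 = {0, 4}  B7 = {1, 4}  B8 = {1, 2}
Tree: B1–B2, B2–B3, B3–B4, B4–B5, B5–B6, B6–B7, B7–B8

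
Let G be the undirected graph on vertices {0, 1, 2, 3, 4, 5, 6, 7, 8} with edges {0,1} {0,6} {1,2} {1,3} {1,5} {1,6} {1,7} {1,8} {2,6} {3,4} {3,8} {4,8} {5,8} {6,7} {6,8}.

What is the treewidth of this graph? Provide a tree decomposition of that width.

The largest bag has 3 vertices, giving width 2; this decomposition certifies tw(G) ≤ 2. On the other hand G contains the 3-clique {1, 3, 8}. A clique must lie in a single bag of any decomposition, so no decomposition can have width below 2. The upper and lower bounds meet at 2, so that is the treewidth.

Treewidth 2.
One optimal decomposition is:
Bags: B1 = {1, 2, 6}  B2 = {1, 6, 8}  B3 = {1, 5, 8}  B4 = {1, 6, 7}  B5 = {1, 3, 8}  B6 = {3, 4, 8}  B7 = {0, 1, 6}
Tree: B1–B2, B2–B3, B2–B4, B3–B5, B5–B6, B4–B7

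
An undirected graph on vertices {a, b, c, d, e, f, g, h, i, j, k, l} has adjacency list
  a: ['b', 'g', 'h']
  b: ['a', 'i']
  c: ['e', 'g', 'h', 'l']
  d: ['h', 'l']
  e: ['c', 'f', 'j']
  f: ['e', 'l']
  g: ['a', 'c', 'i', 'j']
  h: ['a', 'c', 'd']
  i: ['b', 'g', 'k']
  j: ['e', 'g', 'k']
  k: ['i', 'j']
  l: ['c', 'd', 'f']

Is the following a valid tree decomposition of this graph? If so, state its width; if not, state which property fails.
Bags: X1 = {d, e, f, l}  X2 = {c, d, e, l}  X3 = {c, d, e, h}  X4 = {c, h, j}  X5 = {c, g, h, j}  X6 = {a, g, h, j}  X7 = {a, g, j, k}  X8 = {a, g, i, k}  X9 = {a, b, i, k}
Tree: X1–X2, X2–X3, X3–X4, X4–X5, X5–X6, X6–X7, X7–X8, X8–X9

No — edge (e,j) lies in no bag.

A tree decomposition must satisfy three properties: every vertex lies in some bag; for every edge, both endpoints lie together in some bag; and for every vertex, the bags containing it form a connected subtree. Here edge (e,j) lies in no bag, so the decomposition is invalid.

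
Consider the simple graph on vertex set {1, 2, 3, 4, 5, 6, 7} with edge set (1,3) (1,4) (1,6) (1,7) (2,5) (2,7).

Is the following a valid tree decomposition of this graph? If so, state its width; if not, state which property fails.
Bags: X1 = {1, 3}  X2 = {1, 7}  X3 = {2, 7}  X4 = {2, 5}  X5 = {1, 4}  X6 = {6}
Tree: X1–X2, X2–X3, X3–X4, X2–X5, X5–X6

A tree decomposition must satisfy three properties: every vertex lies in some bag; for every edge, both endpoints lie together in some bag; and for every vertex, the bags containing it form a connected subtree. Here edge (1,6) lies in no bag, so the decomposition is invalid.

No — edge (1,6) lies in no bag.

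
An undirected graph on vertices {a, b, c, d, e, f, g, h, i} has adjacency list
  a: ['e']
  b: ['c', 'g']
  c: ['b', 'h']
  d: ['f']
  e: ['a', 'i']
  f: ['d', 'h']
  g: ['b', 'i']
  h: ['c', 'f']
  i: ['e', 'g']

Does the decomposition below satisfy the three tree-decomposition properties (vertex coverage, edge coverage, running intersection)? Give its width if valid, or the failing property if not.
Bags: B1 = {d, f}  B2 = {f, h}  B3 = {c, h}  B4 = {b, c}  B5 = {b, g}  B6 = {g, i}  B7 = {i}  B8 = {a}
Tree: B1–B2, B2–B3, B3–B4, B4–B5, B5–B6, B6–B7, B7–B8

A tree decomposition must satisfy three properties: every vertex lies in some bag; for every edge, both endpoints lie together in some bag; and for every vertex, the bags containing it form a connected subtree. Here vertex e appears in no bag, so the decomposition is invalid.

No — vertex e appears in no bag.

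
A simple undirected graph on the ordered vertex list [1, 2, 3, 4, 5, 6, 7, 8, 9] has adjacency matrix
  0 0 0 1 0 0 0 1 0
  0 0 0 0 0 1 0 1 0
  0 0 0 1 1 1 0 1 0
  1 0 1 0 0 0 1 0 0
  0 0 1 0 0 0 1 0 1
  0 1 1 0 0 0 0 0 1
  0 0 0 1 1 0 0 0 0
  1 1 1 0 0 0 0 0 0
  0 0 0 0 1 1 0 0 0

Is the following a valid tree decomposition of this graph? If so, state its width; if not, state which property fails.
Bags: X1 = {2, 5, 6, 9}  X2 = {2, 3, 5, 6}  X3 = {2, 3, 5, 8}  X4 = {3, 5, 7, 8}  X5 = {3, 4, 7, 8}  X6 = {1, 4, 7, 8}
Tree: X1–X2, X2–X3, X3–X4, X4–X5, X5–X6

Checking the three conditions: (i) the bags cover all of {1, 2, 3, 4, 5, 6, 7, 8, 9}; (ii) for each edge, some bag contains both endpoints; (iii) the bags containing any fixed vertex form a subtree. All hold, so the decomposition is valid with width 4 − 1 = 3.

Yes; width 3.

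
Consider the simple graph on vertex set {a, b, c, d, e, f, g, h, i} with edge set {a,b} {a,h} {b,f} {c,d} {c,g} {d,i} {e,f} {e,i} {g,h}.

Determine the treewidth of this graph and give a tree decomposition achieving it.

Treewidth 2.
One optimal decomposition is:
Bags: B1 = {c, d, g}  B2 = {d, g, i}  B3 = {e, g, i}  B4 = {e, f, g}  B5 = {b, f, g}  B6 = {a, b, g}  B7 = {a, g, h}
Tree: B1–B2, B2–B3, B3–B4, B4–B5, B5–B6, B6–B7

The largest bag has 3 vertices, giving width 2; this decomposition certifies tw(G) ≤ 2. Since g–c–d–i–e–f–b–a–h–g is a cycle in G, G is not acyclic. Forests are exactly the graphs of treewidth ≤ 1, so tw(G) ≥ 2. Combining the bounds, tw(G) = 2.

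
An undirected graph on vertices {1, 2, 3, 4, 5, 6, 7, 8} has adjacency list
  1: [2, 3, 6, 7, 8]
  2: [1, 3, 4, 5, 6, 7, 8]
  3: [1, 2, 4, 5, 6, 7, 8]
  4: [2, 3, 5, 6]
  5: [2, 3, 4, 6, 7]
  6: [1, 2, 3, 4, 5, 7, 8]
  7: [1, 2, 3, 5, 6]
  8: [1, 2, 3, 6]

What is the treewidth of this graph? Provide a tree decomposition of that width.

Each bag holds 5 vertices, so the decomposition has width 4, which upper-bounds the treewidth. For the lower bound, the 5 vertices {1, 2, 3, 6, 8} are pairwise adjacent, and any tree decomposition puts a clique entirely inside one bag — forcing width ≥ 4. The upper and lower bounds meet at 4, so that is the treewidth.

Treewidth 4.
Bags: B1 = {1, 2, 3, 6, 7}  B2 = {2, 3, 5, 6, 7}  B3 = {1, 2, 3, 6, 8}  B4 = {2, 3, 4, 5, 6}
Tree: B1–B2, B1–B3, B2–B4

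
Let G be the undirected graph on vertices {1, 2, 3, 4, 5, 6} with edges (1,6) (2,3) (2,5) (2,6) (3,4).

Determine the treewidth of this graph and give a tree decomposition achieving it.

Treewidth 1.
Bags: B1 = {2, 3}  B2 = {2, 6}  B3 = {1, 6}  B4 = {3, 4}  B5 = {2, 5}
Tree: B1–B2, B2–B3, B1–B4, B2–B5

Every bag has size at most 2, so the width is 2 − 1 = 1 and tw(G) ≤ 1. G has an edge, so its treewidth is at least 1. Combining the bounds, tw(G) = 1.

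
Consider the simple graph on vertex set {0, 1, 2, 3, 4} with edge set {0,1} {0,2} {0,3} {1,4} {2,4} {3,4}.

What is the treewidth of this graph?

2

A width-2 tree decomposition is:
Bags: B1 = {0, 1, 4}  B2 = {0, 3, 4}  B3 = {0, 2, 4}
Tree: B1–B2, B2–B3
Every bag has size at most 3, so the width is 3 − 1 = 2 and tw(G) ≤ 2. For the lower bound, G contains the cycle 1–4–3–0–1, so G is not a forest; only forests have treewidth ≤ 1, hence tw(G) ≥ 2. Hence tw(G) = 2 exactly.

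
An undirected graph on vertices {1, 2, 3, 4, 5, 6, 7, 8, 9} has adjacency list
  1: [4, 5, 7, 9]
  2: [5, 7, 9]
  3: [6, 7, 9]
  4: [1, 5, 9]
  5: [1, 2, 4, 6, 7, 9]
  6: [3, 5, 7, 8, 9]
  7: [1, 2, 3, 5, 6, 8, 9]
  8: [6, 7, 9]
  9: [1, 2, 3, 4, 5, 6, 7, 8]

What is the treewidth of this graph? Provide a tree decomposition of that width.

The largest bag has 4 vertices, giving width 3; this decomposition certifies tw(G) ≤ 3. On the other hand G contains the 4-clique {1, 4, 5, 9}. A clique must lie in a single bag of any decomposition, so no decomposition can have width below 3. Combining the bounds, tw(G) = 3.

Treewidth 3.
One optimal decomposition is:
Bags: B1 = {1, 5, 7, 9}  B2 = {5, 6, 7, 9}  B3 = {2, 5, 7, 9}  B4 = {6, 7, 8, 9}  B5 = {1, 4, 5, 9}  B6 = {3, 6, 7, 9}
Tree: B1–B2, B2–B3, B2–B4, B1–B5, B4–B6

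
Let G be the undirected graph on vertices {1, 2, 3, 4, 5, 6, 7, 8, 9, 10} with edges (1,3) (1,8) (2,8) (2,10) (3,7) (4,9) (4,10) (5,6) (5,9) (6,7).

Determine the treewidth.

A width-2 tree decomposition is:
Bags: B1 = {3, 6, 7}  B2 = {1, 3, 6}  B3 = {1, 6, 8}  B4 = {2, 6, 8}  B5 = {2, 6, 10}  B6 = {4, 6, 10}  B7 = {4, 6, 9}  B8 = {5, 6, 9}
Tree: B1–B2, B2–B3, B3–B4, B4–B5, B5–B6, B6–B7, B7–B8
Every bag has size at most 3, so the width is 3 − 1 = 2 and tw(G) ≤ 2. Since 6–7–3–1–8–2–10–4–9–5–6 is a cycle in G, G is not acyclic. Forests are exactly the graphs of treewidth ≤ 1, so tw(G) ≥ 2. Therefore the treewidth is 2.

2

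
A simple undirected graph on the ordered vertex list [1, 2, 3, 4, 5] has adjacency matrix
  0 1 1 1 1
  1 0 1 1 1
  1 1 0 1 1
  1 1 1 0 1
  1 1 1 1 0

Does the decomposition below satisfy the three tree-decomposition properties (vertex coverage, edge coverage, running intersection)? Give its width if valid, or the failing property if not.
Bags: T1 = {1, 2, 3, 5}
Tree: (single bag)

No — vertex 4 appears in no bag.

A tree decomposition must satisfy three properties: every vertex lies in some bag; for every edge, both endpoints lie together in some bag; and for every vertex, the bags containing it form a connected subtree. Here vertex 4 appears in no bag, so the decomposition is invalid.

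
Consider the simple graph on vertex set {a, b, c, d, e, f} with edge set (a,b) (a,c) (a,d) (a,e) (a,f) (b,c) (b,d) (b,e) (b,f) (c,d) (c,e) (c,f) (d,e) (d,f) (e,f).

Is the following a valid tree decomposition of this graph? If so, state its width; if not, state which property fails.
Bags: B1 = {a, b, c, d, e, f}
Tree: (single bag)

Vertex coverage: the bags together contain {a, b, c, d, e, f}, the full vertex set. Edge coverage: each edge of G has both endpoints in at least one bag. Running intersection: for every vertex, the bags containing it form a connected subtree. All three properties hold, so this is a valid tree decomposition of width max|bag| − 1 = 5, and hence tw(G) ≤ 5.

Yes; width 5.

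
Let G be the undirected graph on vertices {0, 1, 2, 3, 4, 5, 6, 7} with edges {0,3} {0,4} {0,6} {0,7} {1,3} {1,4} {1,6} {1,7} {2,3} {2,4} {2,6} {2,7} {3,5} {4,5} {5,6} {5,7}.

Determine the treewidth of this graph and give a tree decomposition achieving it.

The largest bag has 5 vertices, giving width 4; this decomposition certifies tw(G) ≤ 4. For the lower bound: the 5 vertex sets {0,4}, {5,6}, {2,3}, {1}, {7} are disjoint, each induces a connected subgraph, and every pair is joined by at least one edge of G. Contracting each set to a single vertex therefore yields K_{5} as a minor, and since treewidth is minor-monotone, tw(G) ≥ tw(K_{5}) = 4. The upper and lower bounds meet at 4, so that is the treewidth.

Treewidth 4.
Bags: B1 = {0, 1, 2, 4, 5}  B2 = {0, 1, 2, 5, 6}  B3 = {0, 1, 2, 3, 5}  B4 = {0, 1, 2, 5, 7}
Tree: B1–B2, B2–B3, B3–B4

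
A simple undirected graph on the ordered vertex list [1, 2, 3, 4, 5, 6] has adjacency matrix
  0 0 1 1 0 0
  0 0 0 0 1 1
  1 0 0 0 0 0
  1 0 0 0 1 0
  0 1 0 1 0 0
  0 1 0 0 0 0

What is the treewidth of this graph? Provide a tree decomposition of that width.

Each bag holds 2 vertices, so the decomposition has width 1, which upper-bounds the treewidth. G has an edge, so its treewidth is at least 1. Combining the bounds, tw(G) = 1.

Treewidth 1.
One optimal decomposition is:
Bags: B1 = {2, 6}  B2 = {2, 5}  B3 = {4, 5}  B4 = {1, 4}  B5 = {1, 3}
Tree: B1–B2, B2–B3, B3–B4, B4–B5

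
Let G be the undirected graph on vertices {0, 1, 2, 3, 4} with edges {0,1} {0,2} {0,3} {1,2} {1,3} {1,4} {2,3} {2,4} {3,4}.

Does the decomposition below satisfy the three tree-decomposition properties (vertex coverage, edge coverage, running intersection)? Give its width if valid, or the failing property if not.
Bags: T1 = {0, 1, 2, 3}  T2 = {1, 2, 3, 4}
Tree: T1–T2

Checking the three conditions: (i) the bags cover all of {0, 1, 2, 3, 4}; (ii) for each edge, some bag contains both endpoints; (iii) the bags containing any fixed vertex form a subtree. All hold, so the decomposition is valid with width 4 − 1 = 3.

Yes; width 3.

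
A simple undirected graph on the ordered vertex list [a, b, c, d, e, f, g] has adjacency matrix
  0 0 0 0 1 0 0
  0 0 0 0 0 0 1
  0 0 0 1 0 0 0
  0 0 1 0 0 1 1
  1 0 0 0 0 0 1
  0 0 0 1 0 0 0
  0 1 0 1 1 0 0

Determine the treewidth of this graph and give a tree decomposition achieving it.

The largest bag has 2 vertices, giving width 1; this decomposition certifies tw(G) ≤ 1. Any graph with an edge has treewidth ≥ 1, and G has the edge d–g. The upper and lower bounds meet at 1, so that is the treewidth.

Treewidth 1.
Bags: B1 = {d, g}  B2 = {e, g}  B3 = {b, g}  B4 = {a, e}  B5 = {c, d}  B6 = {d, f}
Tree: B1–B2, B1–B3, B2–B4, B1–B5, B1–B6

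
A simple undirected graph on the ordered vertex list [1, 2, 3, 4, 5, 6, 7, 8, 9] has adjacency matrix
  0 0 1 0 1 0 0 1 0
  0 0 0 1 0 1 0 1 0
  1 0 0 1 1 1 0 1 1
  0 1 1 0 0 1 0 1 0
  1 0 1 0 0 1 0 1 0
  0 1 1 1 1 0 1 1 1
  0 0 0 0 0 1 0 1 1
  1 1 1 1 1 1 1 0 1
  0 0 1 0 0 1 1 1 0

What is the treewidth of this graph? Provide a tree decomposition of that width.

Treewidth 3.
One optimal decomposition is:
Bags: B1 = {3, 5, 6, 8}  B2 = {3, 4, 6, 8}  B3 = {3, 6, 8, 9}  B4 = {2, 4, 6, 8}  B5 = {1, 3, 5, 8}  B6 = {6, 7, 8, 9}
Tree: B1–B2, B2–B3, B2–B4, B1–B5, B3–B6

Every bag has size at most 4, so the width is 4 − 1 = 3 and tw(G) ≤ 3. Conversely, {1, 3, 5, 8} is a clique of size 4, and the vertices of any clique must share a bag in every tree decomposition; so some bag has ≥ 4 vertices and tw(G) ≥ 3. Therefore the treewidth is 3.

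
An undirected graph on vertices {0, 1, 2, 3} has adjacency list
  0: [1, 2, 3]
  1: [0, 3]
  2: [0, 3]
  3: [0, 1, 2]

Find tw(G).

A width-2 tree decomposition is:
Bags: B1 = {0, 1, 3}  B2 = {0, 2, 3}
Tree: B1–B2
Every bag has size at most 3, so the width is 3 − 1 = 2 and tw(G) ≤ 2. On the other hand G contains the 3-clique {0, 1, 3}. A clique must lie in a single bag of any decomposition, so no decomposition can have width below 2. Hence tw(G) = 2 exactly.

2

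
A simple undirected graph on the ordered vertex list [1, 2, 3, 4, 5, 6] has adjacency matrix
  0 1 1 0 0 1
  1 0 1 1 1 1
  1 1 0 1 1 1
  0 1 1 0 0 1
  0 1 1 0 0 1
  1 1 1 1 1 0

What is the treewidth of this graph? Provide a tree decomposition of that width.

Each bag holds 4 vertices, so the decomposition has width 3, which upper-bounds the treewidth. For the lower bound, the 4 vertices {1, 2, 3, 6} are pairwise adjacent, and any tree decomposition puts a clique entirely inside one bag — forcing width ≥ 3. Combining the bounds, tw(G) = 3.

Treewidth 3.
One optimal decomposition is:
Bags: B1 = {2, 3, 5, 6}  B2 = {1, 2, 3, 6}  B3 = {2, 3, 4, 6}
Tree: B1–B2, B2–B3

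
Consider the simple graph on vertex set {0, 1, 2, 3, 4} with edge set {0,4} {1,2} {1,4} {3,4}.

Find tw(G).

A width-1 tree decomposition is:
Bags: B1 = {1, 2}  B2 = {1, 4}  B3 = {3, 4}  B4 = {0, 4}
Tree: B1–B2, B2–B3, B3–B4
Each bag holds 2 vertices, so the decomposition has width 1, which upper-bounds the treewidth. Since G has at least one edge (e.g. 2–1), it is not an edgeless graph, so tw(G) ≥ 1. Hence tw(G) = 1 exactly.

1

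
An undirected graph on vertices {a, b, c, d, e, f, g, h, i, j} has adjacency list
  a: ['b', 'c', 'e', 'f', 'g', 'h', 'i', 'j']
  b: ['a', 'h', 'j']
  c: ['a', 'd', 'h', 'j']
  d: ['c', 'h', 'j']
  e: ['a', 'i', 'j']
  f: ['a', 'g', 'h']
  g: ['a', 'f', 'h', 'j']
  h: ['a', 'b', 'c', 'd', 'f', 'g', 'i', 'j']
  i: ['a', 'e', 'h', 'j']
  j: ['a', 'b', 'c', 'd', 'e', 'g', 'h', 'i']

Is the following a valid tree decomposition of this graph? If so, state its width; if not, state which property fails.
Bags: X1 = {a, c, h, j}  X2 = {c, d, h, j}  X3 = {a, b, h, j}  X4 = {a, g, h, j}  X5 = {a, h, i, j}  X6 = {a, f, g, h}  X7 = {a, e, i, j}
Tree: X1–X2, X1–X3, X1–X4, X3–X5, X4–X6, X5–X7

Every vertex of G appears in some bag (union = {a, b, c, d, e, f, g, h, i, j}); every edge is covered by a bag; and for each vertex v the set of bags containing v is connected in the bag tree. The decomposition is therefore valid. The largest bag has 4 vertices, so the width is 3.

Yes; width 3.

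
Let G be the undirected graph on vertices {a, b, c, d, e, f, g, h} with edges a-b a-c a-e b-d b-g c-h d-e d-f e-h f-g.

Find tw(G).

A width-2 tree decomposition is:
Bags: B1 = {c, e, h}  B2 = {a, c, e}  B3 = {a, d, e}  B4 = {a, b, d}  B5 = {b, d, f}  B6 = {b, f, g}
Tree: B1–B2, B2–B3, B3–B4, B4–B5, B5–B6
Every bag has size at most 3, so the width is 3 − 1 = 2 and tw(G) ≤ 2. The edges h–c–a–e–h form a cycle, so G is not a tree and its treewidth is at least 2. Combining the bounds, tw(G) = 2.

2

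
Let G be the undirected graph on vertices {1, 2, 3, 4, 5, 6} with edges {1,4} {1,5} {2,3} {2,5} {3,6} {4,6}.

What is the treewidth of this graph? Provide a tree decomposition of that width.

Every bag has size at most 3, so the width is 3 − 1 = 2 and tw(G) ≤ 2. Since 2–3–6–4–1–5–2 is a cycle in G, G is not acyclic. Forests are exactly the graphs of treewidth ≤ 1, so tw(G) ≥ 2. Therefore the treewidth is 2.

Treewidth 2.
One such decomposition:
Bags: B1 = {2, 3, 6}  B2 = {2, 4, 6}  B3 = {1, 2, 4}  B4 = {1, 2, 5}
Tree: B1–B2, B2–B3, B3–B4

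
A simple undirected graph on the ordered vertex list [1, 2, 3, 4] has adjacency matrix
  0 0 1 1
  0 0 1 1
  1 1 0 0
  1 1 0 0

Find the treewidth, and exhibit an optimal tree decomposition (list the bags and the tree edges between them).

Every bag has size at most 3, so the width is 3 − 1 = 2 and tw(G) ≤ 2. Since 3–2–4–1–3 is a cycle in G, G is not acyclic. Forests are exactly the graphs of treewidth ≤ 1, so tw(G) ≥ 2. Hence tw(G) = 2 exactly.

Treewidth 2.
Bags: B1 = {2, 3, 4}  B2 = {1, 3, 4}
Tree: B1–B2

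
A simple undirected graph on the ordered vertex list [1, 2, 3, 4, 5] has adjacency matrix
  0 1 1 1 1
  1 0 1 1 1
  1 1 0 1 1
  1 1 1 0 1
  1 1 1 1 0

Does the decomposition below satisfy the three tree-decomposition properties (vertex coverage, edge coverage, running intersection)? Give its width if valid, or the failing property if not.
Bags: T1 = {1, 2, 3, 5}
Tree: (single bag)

No — vertex 4 appears in no bag.

A tree decomposition must satisfy three properties: every vertex lies in some bag; for every edge, both endpoints lie together in some bag; and for every vertex, the bags containing it form a connected subtree. Here vertex 4 appears in no bag, so the decomposition is invalid.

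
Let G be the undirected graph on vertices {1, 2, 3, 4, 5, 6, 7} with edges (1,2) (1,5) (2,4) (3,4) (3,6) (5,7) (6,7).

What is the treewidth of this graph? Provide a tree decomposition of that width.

Treewidth 2.
Bags: B1 = {1, 2, 5}  B2 = {2, 4, 5}  B3 = {3, 4, 5}  B4 = {3, 5, 6}  B5 = {5, 6, 7}
Tree: B1–B2, B2–B3, B3–B4, B4–B5

The largest bag has 3 vertices, giving width 2; this decomposition certifies tw(G) ≤ 2. The edges 5–1–2–4–3–6–7–5 form a cycle, so G is not a tree and its treewidth is at least 2. Combining the bounds, tw(G) = 2.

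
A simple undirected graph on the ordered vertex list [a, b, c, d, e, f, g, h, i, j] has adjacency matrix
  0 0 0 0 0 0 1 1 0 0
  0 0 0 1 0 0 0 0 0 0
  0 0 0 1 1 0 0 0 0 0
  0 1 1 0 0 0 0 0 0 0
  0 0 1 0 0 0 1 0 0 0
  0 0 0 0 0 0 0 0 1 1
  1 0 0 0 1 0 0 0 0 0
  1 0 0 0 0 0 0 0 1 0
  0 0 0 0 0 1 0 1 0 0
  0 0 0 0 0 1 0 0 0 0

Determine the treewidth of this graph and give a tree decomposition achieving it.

Each bag holds 2 vertices, so the decomposition has width 1, which upper-bounds the treewidth. Since G has at least one edge (e.g. b–d), it is not an edgeless graph, so tw(G) ≥ 1. Combining the bounds, tw(G) = 1.

Treewidth 1.
Bags: B1 = {b, d}  B2 = {c, d}  B3 = {c, e}  B4 = {e, g}  B5 = {a, g}  B6 = {a, h}  B7 = {h, i}  B8 = {f, i}  B9 = {f, j}
Tree: B1–B2, B2–B3, B3–B4, B4–B5, B5–B6, B6–B7, B7–B8, B8–B9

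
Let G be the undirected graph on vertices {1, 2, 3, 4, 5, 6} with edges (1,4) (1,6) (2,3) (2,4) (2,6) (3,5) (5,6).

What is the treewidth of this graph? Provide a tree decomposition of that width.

Treewidth 2.
One such decomposition:
Bags: B1 = {1, 4, 6}  B2 = {2, 4, 6}  B3 = {2, 5, 6}  B4 = {2, 3, 5}
Tree: B1–B2, B2–B3, B3–B4

Each bag holds 3 vertices, so the decomposition has width 2, which upper-bounds the treewidth. Since 1–4–2–6–1 is a cycle in G, G is not acyclic. Forests are exactly the graphs of treewidth ≤ 1, so tw(G) ≥ 2. Hence tw(G) = 2 exactly.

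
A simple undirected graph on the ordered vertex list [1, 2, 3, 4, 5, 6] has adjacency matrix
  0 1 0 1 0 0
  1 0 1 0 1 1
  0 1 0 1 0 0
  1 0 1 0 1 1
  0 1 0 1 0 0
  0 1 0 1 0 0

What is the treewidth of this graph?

2

A width-2 tree decomposition is:
Bags: B1 = {1, 2, 4}  B2 = {2, 3, 4}  B3 = {2, 4, 6}  B4 = {2, 4, 5}
Tree: B1–B2, B2–B3, B3–B4
Every bag has size at most 3, so the width is 3 − 1 = 2 and tw(G) ≤ 2. Since 4–1–2–3–4 is a cycle in G, G is not acyclic. Forests are exactly the graphs of treewidth ≤ 1, so tw(G) ≥ 2. The upper and lower bounds meet at 2, so that is the treewidth.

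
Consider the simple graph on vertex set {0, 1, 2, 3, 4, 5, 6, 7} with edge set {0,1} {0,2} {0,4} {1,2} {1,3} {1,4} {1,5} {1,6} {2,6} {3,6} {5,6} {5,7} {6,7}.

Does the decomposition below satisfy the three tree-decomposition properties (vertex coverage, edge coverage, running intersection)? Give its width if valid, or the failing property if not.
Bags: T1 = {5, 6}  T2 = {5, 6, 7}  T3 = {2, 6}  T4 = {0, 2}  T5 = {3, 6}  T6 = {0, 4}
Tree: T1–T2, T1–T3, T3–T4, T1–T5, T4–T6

No — vertex 1 appears in no bag.

A tree decomposition must satisfy three properties: every vertex lies in some bag; for every edge, both endpoints lie together in some bag; and for every vertex, the bags containing it form a connected subtree. Here vertex 1 appears in no bag, so the decomposition is invalid.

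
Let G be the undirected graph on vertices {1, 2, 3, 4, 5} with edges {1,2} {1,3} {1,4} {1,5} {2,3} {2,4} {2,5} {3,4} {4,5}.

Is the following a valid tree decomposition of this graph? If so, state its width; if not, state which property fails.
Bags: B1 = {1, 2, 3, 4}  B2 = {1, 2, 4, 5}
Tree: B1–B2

Yes; width 3.

Every vertex of G appears in some bag (union = {1, 2, 3, 4, 5}); every edge is covered by a bag; and for each vertex v the set of bags containing v is connected in the bag tree. The decomposition is therefore valid. The largest bag has 4 vertices, so the width is 3.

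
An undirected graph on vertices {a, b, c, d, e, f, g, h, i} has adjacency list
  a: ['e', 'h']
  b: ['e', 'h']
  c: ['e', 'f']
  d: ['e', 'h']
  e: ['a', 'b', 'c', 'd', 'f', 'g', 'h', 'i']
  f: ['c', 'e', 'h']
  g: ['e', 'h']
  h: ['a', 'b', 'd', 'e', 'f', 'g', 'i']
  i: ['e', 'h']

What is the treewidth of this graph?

A width-2 tree decomposition is:
Bags: B1 = {e, h, i}  B2 = {e, g, h}  B3 = {b, e, h}  B4 = {e, f, h}  B5 = {d, e, h}  B6 = {c, e, f}  B7 = {a, e, h}
Tree: B1–B2, B2–B3, B1–B4, B3–B5, B4–B6, B1–B7
The largest bag has 3 vertices, giving width 2; this decomposition certifies tw(G) ≤ 2. Conversely, {d, e, h} is a clique of size 3, and the vertices of any clique must share a bag in every tree decomposition; so some bag has ≥ 3 vertices and tw(G) ≥ 2. The upper and lower bounds meet at 2, so that is the treewidth.

2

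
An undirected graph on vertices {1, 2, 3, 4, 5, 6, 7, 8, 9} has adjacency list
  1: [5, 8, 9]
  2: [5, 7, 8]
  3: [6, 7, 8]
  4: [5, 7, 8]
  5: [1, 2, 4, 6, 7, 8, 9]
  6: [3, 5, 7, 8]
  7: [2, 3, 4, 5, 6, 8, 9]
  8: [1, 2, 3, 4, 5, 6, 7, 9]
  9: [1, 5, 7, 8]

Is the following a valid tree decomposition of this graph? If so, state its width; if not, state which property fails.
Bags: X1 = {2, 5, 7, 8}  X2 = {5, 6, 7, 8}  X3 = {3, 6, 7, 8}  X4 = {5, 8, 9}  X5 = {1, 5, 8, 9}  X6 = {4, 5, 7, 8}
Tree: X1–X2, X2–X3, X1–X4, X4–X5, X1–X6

No — edge (7,9) lies in no bag.

A tree decomposition must satisfy three properties: every vertex lies in some bag; for every edge, both endpoints lie together in some bag; and for every vertex, the bags containing it form a connected subtree. Here edge (7,9) lies in no bag, so the decomposition is invalid.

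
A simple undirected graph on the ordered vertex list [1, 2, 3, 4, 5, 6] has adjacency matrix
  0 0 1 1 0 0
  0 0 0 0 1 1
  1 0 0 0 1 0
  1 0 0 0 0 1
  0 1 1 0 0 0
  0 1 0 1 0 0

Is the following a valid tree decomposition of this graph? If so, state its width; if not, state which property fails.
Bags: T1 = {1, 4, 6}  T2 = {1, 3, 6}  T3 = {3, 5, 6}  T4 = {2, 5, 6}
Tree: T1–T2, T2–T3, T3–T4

Yes; width 2.

Every vertex of G appears in some bag (union = {1, 2, 3, 4, 5, 6}); every edge is covered by a bag; and for each vertex v the set of bags containing v is connected in the bag tree. The decomposition is therefore valid. The largest bag has 3 vertices, so the width is 2.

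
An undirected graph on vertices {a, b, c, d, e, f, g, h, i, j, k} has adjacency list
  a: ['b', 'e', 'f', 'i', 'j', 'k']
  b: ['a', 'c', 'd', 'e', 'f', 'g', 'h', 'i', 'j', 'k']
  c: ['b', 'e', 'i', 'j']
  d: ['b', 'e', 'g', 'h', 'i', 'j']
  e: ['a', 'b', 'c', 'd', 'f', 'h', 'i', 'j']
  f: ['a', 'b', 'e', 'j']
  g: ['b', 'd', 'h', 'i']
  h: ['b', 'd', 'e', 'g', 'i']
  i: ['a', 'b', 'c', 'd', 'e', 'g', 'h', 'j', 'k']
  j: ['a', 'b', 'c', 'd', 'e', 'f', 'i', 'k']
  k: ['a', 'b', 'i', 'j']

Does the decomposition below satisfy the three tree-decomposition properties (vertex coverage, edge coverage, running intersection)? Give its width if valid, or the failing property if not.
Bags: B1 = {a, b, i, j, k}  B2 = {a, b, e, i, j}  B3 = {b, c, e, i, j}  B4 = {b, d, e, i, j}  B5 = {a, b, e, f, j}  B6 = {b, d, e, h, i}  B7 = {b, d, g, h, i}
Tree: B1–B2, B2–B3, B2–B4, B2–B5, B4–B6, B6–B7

Yes; width 4.

Vertex coverage: the bags together contain {a, b, c, d, e, f, g, h, i, j, k}, the full vertex set. Edge coverage: each edge of G has both endpoints in at least one bag. Running intersection: for every vertex, the bags containing it form a connected subtree. All three properties hold, so this is a valid tree decomposition of width max|bag| − 1 = 4, and hence tw(G) ≤ 4.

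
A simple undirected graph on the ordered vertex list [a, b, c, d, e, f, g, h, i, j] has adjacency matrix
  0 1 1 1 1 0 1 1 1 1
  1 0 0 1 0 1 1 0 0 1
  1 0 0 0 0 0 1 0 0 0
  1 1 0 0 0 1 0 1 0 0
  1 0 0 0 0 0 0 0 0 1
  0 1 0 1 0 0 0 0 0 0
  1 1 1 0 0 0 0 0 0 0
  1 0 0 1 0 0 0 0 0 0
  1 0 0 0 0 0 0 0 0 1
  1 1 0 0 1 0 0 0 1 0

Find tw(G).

2

A width-2 tree decomposition is:
Bags: B1 = {a, e, j}  B2 = {a, b, j}  B3 = {a, b, g}  B4 = {a, c, g}  B5 = {a, b, d}  B6 = {a, d, h}  B7 = {a, i, j}  B8 = {b, d, f}
Tree: B1–B2, B2–B3, B3–B4, B2–B5, B5–B6, B2–B7, B5–B8
Every bag has size at most 3, so the width is 3 − 1 = 2 and tw(G) ≤ 2. On the other hand G contains the 3-clique {a, d, h}. A clique must lie in a single bag of any decomposition, so no decomposition can have width below 2. Hence tw(G) = 2 exactly.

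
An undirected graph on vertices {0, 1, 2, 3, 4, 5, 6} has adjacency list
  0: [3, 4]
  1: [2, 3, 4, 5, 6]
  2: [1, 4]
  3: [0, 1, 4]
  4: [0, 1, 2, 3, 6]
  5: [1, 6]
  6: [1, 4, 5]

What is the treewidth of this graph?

A width-2 tree decomposition is:
Bags: B1 = {0, 3, 4}  B2 = {1, 3, 4}  B3 = {1, 4, 6}  B4 = {1, 5, 6}  B5 = {1, 2, 4}
Tree: B1–B2, B2–B3, B3–B4, B3–B5
Each bag holds 3 vertices, so the decomposition has width 2, which upper-bounds the treewidth. On the other hand G contains the 3-clique {0, 3, 4}. A clique must lie in a single bag of any decomposition, so no decomposition can have width below 2. The upper and lower bounds meet at 2, so that is the treewidth.

2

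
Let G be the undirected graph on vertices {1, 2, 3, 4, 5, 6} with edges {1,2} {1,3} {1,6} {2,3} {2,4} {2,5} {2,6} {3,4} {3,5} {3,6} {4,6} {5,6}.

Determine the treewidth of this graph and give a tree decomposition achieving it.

Treewidth 3.
Bags: B1 = {2, 3, 5, 6}  B2 = {1, 2, 3, 6}  B3 = {2, 3, 4, 6}
Tree: B1–B2, B1–B3

Each bag holds 4 vertices, so the decomposition has width 3, which upper-bounds the treewidth. Conversely, {1, 2, 3, 6} is a clique of size 4, and the vertices of any clique must share a bag in every tree decomposition; so some bag has ≥ 4 vertices and tw(G) ≥ 3. Hence tw(G) = 3 exactly.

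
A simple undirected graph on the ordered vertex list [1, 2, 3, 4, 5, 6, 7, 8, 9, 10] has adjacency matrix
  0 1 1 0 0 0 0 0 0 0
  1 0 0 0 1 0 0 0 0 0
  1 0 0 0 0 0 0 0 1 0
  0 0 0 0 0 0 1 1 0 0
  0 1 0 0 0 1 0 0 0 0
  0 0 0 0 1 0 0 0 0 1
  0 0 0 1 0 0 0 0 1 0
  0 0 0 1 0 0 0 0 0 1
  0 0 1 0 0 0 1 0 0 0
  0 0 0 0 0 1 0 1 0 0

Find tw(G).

2

A width-2 tree decomposition is:
Bags: B1 = {6, 8, 10}  B2 = {5, 6, 8}  B3 = {2, 5, 8}  B4 = {1, 2, 8}  B5 = {1, 3, 8}  B6 = {3, 8, 9}  B7 = {7, 8, 9}  B8 = {4, 7, 8}
Tree: B1–B2, B2–B3, B3–B4, B4–B5, B5–B6, B6–B7, B7–B8
Each bag holds 3 vertices, so the decomposition has width 2, which upper-bounds the treewidth. Since 8–10–6–5–2–1–3–9–7–4–8 is a cycle in G, G is not acyclic. Forests are exactly the graphs of treewidth ≤ 1, so tw(G) ≥ 2. Hence tw(G) = 2 exactly.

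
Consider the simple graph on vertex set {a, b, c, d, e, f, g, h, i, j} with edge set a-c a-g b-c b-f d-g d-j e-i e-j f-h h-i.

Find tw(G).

A width-2 tree decomposition is:
Bags: B1 = {a, b, c}  B2 = {a, b, g}  B3 = {b, d, g}  B4 = {b, d, j}  B5 = {b, e, j}  B6 = {b, e, i}  B7 = {b, h, i}  B8 = {b, f, h}
Tree: B1–B2, B2–B3, B3–B4, B4–B5, B5–B6, B6–B7, B7–B8
Each bag holds 3 vertices, so the decomposition has width 2, which upper-bounds the treewidth. The edges b–c–a–g–d–j–e–i–h–f–b form a cycle, so G is not a tree and its treewidth is at least 2. The upper and lower bounds meet at 2, so that is the treewidth.

2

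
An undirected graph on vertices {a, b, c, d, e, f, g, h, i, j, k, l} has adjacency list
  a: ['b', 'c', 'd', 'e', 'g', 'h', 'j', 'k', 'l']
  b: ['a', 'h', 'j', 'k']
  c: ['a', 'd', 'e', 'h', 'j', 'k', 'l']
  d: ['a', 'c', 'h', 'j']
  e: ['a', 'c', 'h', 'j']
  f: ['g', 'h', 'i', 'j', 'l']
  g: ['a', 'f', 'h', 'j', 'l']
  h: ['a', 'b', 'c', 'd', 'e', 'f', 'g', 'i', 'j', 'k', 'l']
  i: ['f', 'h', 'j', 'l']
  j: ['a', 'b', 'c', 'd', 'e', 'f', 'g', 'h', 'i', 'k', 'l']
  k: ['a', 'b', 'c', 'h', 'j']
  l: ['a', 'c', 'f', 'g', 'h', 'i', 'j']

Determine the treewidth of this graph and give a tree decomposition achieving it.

The largest bag has 5 vertices, giving width 4; this decomposition certifies tw(G) ≤ 4. Conversely, {a, g, h, j, l} is a clique of size 5, and the vertices of any clique must share a bag in every tree decomposition; so some bag has ≥ 5 vertices and tw(G) ≥ 4. Combining the bounds, tw(G) = 4.

Treewidth 4.
One such decomposition:
Bags: B1 = {a, c, h, j, l}  B2 = {a, c, h, j, k}  B3 = {a, g, h, j, l}  B4 = {a, b, h, j, k}  B5 = {a, c, e, h, j}  B6 = {a, c, d, h, j}  B7 = {f, g, h, j, l}  B8 = {f, h, i, j, l}
Tree: B1–B2, B1–B3, B2–B4, B1–B5, B5–B6, B3–B7, B7–B8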